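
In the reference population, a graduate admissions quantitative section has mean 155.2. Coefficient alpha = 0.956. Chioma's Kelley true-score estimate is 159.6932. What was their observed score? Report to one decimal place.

T̂ = ρX + (1 − ρ)μ  ⇒  X = (T̂ − (1 − ρ)μ) / ρ
X = (159.6932 − 0.044 × 155.2) / 0.956 = (159.6932 − 6.8288) / 0.956 = 152.8644 / 0.956 = 159.900

159.9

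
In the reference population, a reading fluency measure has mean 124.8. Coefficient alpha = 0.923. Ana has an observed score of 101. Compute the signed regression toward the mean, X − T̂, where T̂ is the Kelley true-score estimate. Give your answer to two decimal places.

-1.83

T̂ = ρX + (1 − ρ)μ
  = 0.923 × 101 + 0.077 × 124.8
  = 93.223 + 9.6096
  = 102.8326
  ≈ 102.833
X − T̂ = 101 − 102.833 = -1.833 → -1.83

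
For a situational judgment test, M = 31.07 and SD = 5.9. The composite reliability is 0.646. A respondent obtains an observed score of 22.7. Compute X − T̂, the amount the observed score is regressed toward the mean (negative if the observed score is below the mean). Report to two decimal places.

-2.96

T̂ = ρX + (1 − ρ)μ
  = 0.646 × 22.7 + 0.354 × 31.07
  = 14.6642 + 10.99878
  = 25.6630
  ≈ 25.663
X − T̂ = 22.7 − 25.663 = -2.963 → -2.96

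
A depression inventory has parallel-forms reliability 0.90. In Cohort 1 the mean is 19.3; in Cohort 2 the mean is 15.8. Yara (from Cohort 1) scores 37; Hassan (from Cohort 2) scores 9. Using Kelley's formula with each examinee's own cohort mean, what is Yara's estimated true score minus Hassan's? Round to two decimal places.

25.55

T̂_Yara = 0.90(37) + 0.10(19.3) = 35.2300
T̂_Hassan = 0.90(9) + 0.10(15.8) = 9.6800
Difference = 35.2300 − 9.6800 = 25.5500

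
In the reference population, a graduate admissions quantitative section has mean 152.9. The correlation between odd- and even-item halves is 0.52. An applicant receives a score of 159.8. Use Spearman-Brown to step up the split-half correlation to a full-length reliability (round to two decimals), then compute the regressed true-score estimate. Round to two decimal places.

157.59

Spearman-Brown: ρ = 2r/(1 + r) = 2(0.52)/(1 + 0.52) = 1.040/1.52 = 0.6842 → 0.68
Weight the observed score by reliability and the mean by (1 − reliability): T̂ = 0.68·159.8 + 0.32·152.9 = 108.664 + 48.928 = 157.592.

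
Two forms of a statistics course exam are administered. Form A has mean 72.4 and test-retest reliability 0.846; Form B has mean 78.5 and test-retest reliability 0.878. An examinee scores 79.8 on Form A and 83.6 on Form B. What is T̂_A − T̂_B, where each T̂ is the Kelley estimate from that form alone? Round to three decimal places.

-4.317

T̂_A = 0.846(79.8) + 0.154(72.4) = 78.66040
T̂_B = 0.878(83.6) + 0.122(78.5) = 82.97780
T̂_A − T̂_B = -4.31740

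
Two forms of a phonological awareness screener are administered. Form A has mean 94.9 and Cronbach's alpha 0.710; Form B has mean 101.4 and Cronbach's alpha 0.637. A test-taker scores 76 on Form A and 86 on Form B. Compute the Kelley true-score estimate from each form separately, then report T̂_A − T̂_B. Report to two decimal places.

-10.11

T̂_A = 0.710(76) + 0.290(94.9) = 81.4810
T̂_B = 0.637(86) + 0.363(101.4) = 91.5902
T̂_A − T̂_B = -10.1092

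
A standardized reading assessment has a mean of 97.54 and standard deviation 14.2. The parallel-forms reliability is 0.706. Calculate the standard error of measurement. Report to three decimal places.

7.699

SEM = SD · √(1 − ρ) = 14.2 × √0.294 = 14.2 × 0.5422 = 7.6995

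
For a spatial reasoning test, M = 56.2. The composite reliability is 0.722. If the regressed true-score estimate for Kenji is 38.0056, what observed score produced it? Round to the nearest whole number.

31

T̂ = ρX + (1 − ρ)μ  ⇒  X = (T̂ − (1 − ρ)μ) / ρ
X = (38.0056 − 0.278 × 56.2) / 0.722 = (38.0056 − 15.6236) / 0.722 = 22.3820 / 0.722 = 31.00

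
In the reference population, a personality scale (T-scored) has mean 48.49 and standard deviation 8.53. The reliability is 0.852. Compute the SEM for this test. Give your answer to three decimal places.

SEM = SD · √(1 − ρ) = 8.53 × √0.148 = 8.53 × 0.3847 = 3.2816

3.282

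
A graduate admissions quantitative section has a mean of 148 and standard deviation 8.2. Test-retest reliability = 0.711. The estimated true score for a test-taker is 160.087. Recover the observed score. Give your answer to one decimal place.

165.0

T̂ = ρX + (1 − ρ)μ  ⇒  X = (T̂ − (1 − ρ)μ) / ρ
X = (160.087 − 0.289 × 148) / 0.711 = (160.087 − 42.772) / 0.711 = 117.315 / 0.711 = 165.000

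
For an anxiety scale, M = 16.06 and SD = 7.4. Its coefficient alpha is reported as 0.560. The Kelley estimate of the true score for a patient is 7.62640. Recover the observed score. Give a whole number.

T̂ = ρX + (1 − ρ)μ  ⇒  X = (T̂ − (1 − ρ)μ) / ρ
X = (7.62640 − 0.440 × 16.06) / 0.560 = (7.62640 − 7.06640) / 0.560 = 0.56000 / 0.560 = 1.00

1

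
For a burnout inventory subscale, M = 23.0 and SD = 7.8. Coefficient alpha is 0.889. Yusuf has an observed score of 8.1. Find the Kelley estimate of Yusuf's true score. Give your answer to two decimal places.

T̂ = 0.889(8.1) + 0.111(23.0) = 7.2009 + 2.5530 = 9.754 → 9.75

9.75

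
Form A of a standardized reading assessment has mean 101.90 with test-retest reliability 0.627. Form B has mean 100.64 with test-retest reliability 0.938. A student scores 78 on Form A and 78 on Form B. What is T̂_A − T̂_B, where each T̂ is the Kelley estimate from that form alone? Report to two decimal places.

T̂_A = 0.627(78) + 0.373(101.90) = 86.9147
T̂_B = 0.938(78) + 0.062(100.64) = 79.4037
T̂_A − T̂_B = 7.5110

7.51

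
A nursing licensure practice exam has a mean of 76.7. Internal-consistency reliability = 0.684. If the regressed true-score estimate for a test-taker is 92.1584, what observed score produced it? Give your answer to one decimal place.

T̂ = ρX + (1 − ρ)μ  ⇒  X = (T̂ − (1 − ρ)μ) / ρ
X = (92.1584 − 0.316 × 76.7) / 0.684 = (92.1584 − 24.2372) / 0.684 = 67.9212 / 0.684 = 99.300

99.3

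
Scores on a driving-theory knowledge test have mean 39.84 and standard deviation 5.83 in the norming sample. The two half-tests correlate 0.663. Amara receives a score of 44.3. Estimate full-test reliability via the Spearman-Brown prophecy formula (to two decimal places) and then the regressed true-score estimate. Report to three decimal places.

Spearman-Brown: ρ = 2r/(1 + r) = 2(0.663)/(1 + 0.663) = 1.3260/1.663 = 0.7974 → 0.80
T̂ = ρX + (1 − ρ)μ
  = 0.80 × 44.3 + 0.20 × 39.84
  = 35.440 + 7.9680
  = 43.4080
  ≈ 43.408

43.408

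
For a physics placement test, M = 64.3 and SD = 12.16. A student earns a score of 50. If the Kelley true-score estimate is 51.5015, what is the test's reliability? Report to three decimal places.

0.895

T̂ = ρX + (1 − ρ)μ  ⇒  T̂ − μ = ρ(X − μ)
ρ = (T̂ − μ)/(X − μ) = (51.5015 − 64.3) / (50 − 64.3) = -12.7985 / -14.3 = 0.89500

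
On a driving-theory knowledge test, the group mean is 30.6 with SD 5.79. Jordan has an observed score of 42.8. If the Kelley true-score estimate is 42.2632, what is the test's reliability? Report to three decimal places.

0.956

T̂ = ρX + (1 − ρ)μ  ⇒  T̂ − μ = ρ(X − μ)
ρ = (T̂ − μ)/(X − μ) = (42.2632 − 30.6) / (42.8 − 30.6) = 11.6632 / 12.2 = 0.95600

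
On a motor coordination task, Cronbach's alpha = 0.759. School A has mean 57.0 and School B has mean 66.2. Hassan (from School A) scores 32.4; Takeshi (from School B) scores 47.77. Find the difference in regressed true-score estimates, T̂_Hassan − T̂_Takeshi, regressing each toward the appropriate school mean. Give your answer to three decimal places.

T̂_Hassan = 0.759(32.4) + 0.241(57.0) = 38.32860
T̂_Takeshi = 0.759(47.77) + 0.241(66.2) = 52.21163
Difference = 38.32860 − 52.21163 = -13.88303

-13.883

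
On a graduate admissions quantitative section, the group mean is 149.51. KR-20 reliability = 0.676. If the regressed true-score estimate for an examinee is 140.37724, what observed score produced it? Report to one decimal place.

T̂ = ρX + (1 − ρ)μ  ⇒  X = (T̂ − (1 − ρ)μ) / ρ
X = (140.37724 − 0.324 × 149.51) / 0.676 = (140.37724 − 48.44124) / 0.676 = 91.93600 / 0.676 = 136.000

136.0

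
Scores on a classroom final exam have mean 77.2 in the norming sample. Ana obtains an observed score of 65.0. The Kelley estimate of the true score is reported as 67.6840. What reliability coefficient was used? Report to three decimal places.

T̂ = ρX + (1 − ρ)μ  ⇒  T̂ − μ = ρ(X − μ)
ρ = (T̂ − μ)/(X − μ) = (67.6840 − 77.2) / (65.0 − 77.2) = -9.5160 / -12.2 = 0.78000

0.780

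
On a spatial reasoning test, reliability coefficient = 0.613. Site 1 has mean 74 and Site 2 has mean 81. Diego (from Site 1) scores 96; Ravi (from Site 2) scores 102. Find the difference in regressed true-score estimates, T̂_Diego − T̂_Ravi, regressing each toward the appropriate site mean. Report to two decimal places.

T̂_Diego = 0.613(96) + 0.387(74) = 87.4860
T̂_Ravi = 0.613(102) + 0.387(81) = 93.8730
Difference = 87.4860 − 93.8730 = -6.3870

-6.39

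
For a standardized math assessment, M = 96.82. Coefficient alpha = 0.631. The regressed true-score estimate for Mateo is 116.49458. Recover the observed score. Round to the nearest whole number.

T̂ = ρX + (1 − ρ)μ  ⇒  X = (T̂ − (1 − ρ)μ) / ρ
X = (116.49458 − 0.369 × 96.82) / 0.631 = (116.49458 − 35.72658) / 0.631 = 80.76800 / 0.631 = 128.00

128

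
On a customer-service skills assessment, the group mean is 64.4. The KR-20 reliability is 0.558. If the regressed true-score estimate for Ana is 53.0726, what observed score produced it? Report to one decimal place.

44.1

T̂ = ρX + (1 − ρ)μ  ⇒  X = (T̂ − (1 − ρ)μ) / ρ
X = (53.0726 − 0.442 × 64.4) / 0.558 = (53.0726 − 28.4648) / 0.558 = 24.6078 / 0.558 = 44.100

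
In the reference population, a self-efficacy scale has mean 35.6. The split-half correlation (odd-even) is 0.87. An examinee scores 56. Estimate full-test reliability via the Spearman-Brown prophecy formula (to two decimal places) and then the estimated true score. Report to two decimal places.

54.57

Spearman-Brown: ρ = 2r/(1 + r) = 2(0.87)/(1 + 0.87) = 1.740/1.87 = 0.9305 → 0.93
Weight the observed score by reliability and the mean by (1 − reliability): T̂ = 0.93·56 + 0.07·35.6 = 52.08 + 2.492 = 54.572.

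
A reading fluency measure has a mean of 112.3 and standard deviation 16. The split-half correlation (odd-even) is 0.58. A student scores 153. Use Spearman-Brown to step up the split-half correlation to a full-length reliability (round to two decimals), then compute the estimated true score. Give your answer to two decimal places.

Spearman-Brown: ρ = 2r/(1 + r) = 2(0.58)/(1 + 0.58) = 1.160/1.58 = 0.7342 → 0.73
T̂ = ρX + (1 − ρ)μ
  = 0.73 × 153 + 0.27 × 112.3
  = 111.69 + 30.321
  = 142.011
  ≈ 142.01

142.01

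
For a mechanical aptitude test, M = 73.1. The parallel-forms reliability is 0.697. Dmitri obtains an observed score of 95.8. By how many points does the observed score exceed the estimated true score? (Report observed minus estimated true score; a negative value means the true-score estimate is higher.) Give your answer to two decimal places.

Weight the observed score by reliability and the mean by (1 − reliability): T̂ = 0.697·95.8 + 0.303·73.1 = 66.7726 + 22.1493 = 88.9219.
X − T̂ = 95.8 − 88.922 = 6.878 → 6.88

6.88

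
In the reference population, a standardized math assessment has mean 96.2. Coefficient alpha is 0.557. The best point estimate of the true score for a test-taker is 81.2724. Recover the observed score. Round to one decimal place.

69.4

T̂ = ρX + (1 − ρ)μ  ⇒  X = (T̂ − (1 − ρ)μ) / ρ
X = (81.2724 − 0.443 × 96.2) / 0.557 = (81.2724 − 42.6166) / 0.557 = 38.6558 / 0.557 = 69.400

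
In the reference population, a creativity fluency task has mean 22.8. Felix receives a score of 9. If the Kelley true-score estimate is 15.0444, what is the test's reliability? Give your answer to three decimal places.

0.562

T̂ = ρX + (1 − ρ)μ  ⇒  T̂ − μ = ρ(X − μ)
ρ = (T̂ − μ)/(X − μ) = (15.0444 − 22.8) / (9 − 22.8) = -7.7556 / -13.8 = 0.56200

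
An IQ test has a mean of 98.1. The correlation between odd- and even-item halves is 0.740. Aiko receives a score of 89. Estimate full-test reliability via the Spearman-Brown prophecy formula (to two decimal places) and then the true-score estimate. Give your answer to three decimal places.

90.365

Spearman-Brown: ρ = 2r/(1 + r) = 2(0.740)/(1 + 0.740) = 1.4800/1.740 = 0.8506 → 0.85
T̂ = 0.85(89) + 0.15(98.1) = 75.65 + 14.715 = 90.3650 → 90.365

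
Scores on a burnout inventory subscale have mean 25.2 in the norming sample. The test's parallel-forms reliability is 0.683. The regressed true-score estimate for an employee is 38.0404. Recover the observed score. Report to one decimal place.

44.0

T̂ = ρX + (1 − ρ)μ  ⇒  X = (T̂ − (1 − ρ)μ) / ρ
X = (38.0404 − 0.317 × 25.2) / 0.683 = (38.0404 − 7.9884) / 0.683 = 30.0520 / 0.683 = 44.000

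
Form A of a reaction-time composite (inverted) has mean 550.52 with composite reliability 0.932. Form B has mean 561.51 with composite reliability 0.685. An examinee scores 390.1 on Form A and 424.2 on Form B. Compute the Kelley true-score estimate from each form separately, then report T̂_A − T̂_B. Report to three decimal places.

T̂_A = 0.932(390.1) + 0.068(550.52) = 401.00856
T̂_B = 0.685(424.2) + 0.315(561.51) = 467.45265
T̂_A − T̂_B = -66.44409

-66.444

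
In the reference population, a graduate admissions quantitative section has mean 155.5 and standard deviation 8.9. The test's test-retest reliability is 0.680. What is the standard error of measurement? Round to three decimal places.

5.035

SEM = SD · √(1 − ρ) = 8.9 × √0.320 = 8.9 × 0.5657 = 5.0346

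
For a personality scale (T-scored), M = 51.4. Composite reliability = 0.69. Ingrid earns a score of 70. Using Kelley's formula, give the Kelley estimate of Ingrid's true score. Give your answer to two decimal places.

T̂ = 0.69(70) + 0.31(51.4) = 48.30 + 15.934 = 64.234 → 64.23

64.23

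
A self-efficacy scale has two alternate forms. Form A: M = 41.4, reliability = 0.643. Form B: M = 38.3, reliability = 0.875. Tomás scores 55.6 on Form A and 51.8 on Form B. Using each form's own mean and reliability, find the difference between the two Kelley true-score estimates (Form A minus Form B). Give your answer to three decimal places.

0.418

T̂_A = 0.643(55.6) + 0.357(41.4) = 50.53060
T̂_B = 0.875(51.8) + 0.125(38.3) = 50.11250
T̂_A − T̂_B = 0.41810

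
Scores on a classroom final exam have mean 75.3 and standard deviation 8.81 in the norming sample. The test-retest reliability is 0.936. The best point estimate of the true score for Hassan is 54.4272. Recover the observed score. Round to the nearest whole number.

53

T̂ = ρX + (1 − ρ)μ  ⇒  X = (T̂ − (1 − ρ)μ) / ρ
X = (54.4272 − 0.064 × 75.3) / 0.936 = (54.4272 − 4.8192) / 0.936 = 49.6080 / 0.936 = 53.00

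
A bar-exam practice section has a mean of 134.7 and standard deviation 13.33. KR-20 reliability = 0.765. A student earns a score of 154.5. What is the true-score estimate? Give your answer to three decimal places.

149.847

Kelley's formula gives T̂ = 0.765·154.5 + 0.235·134.7 = 118.1925 + 31.6545 = 149.8470.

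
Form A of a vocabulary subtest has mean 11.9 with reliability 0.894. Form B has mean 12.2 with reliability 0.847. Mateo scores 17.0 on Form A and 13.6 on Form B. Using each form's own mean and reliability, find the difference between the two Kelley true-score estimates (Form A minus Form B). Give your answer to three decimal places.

T̂_A = 0.894(17.0) + 0.106(11.9) = 16.45940
T̂_B = 0.847(13.6) + 0.153(12.2) = 13.38580
T̂_A − T̂_B = 3.07360

3.074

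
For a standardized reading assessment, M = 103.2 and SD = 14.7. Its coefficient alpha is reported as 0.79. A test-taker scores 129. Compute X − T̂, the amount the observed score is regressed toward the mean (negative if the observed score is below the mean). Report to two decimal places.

5.42

Regress the observed score toward the mean by the unreliability: T̂ = 0.79·129 + 0.21·103.2 = 101.91 + 21.672 = 123.5820.
X − T̂ = 129 − 123.582 = 5.418 → 5.42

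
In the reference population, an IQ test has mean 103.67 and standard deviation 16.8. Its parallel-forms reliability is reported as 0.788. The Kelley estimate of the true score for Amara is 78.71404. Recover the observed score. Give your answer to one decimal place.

72.0

T̂ = ρX + (1 − ρ)μ  ⇒  X = (T̂ − (1 − ρ)μ) / ρ
X = (78.71404 − 0.212 × 103.67) / 0.788 = (78.71404 − 21.97804) / 0.788 = 56.73600 / 0.788 = 72.000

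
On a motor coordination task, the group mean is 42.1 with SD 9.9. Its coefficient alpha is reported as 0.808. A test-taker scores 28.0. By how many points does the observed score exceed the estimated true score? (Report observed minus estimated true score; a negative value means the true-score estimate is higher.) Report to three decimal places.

T̂ = ρX + (1 − ρ)μ
  = 0.808 × 28.0 + 0.192 × 42.1
  = 22.6240 + 8.0832
  = 30.70720
  ≈ 30.7072
X − T̂ = 28.0 − 30.7072 = -2.7072 → -2.707

-2.707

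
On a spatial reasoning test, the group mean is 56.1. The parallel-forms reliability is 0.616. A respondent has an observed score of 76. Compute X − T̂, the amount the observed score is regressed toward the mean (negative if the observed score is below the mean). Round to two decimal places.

T̂ = ρX + (1 − ρ)μ
  = 0.616 × 76 + 0.384 × 56.1
  = 46.816 + 21.5424
  = 68.3584
  ≈ 68.358
X − T̂ = 76 − 68.358 = 7.642 → 7.64

7.64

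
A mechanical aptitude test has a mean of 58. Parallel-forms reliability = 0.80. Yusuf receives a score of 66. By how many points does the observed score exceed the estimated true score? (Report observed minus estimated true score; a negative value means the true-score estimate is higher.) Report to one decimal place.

1.6

Kelley's formula gives T̂ = 0.80·66 + 0.20·58 = 52.80 + 11.60 = 64.400.
X − T̂ = 66 − 64.40 = 1.60 → 1.6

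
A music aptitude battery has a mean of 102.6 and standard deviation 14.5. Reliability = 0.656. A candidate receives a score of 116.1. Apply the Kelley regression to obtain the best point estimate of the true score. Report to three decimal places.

T̂ = ρX + (1 − ρ)μ
  = 0.656 × 116.1 + 0.344 × 102.6
  = 76.1616 + 35.2944
  = 111.4560
  ≈ 111.456

111.456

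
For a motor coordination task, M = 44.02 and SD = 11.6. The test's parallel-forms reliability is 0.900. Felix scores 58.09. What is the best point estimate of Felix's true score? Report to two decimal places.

Regress the observed score toward the mean by the unreliability: T̂ = 0.900·58.09 + 0.100·44.02 = 52.28100 + 4.40200 = 56.683.

56.68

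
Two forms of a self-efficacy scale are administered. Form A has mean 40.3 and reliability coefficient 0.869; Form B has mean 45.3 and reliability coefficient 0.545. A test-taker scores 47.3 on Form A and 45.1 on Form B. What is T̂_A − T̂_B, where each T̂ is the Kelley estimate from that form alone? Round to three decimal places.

T̂_A = 0.869(47.3) + 0.131(40.3) = 46.38300
T̂_B = 0.545(45.1) + 0.455(45.3) = 45.19100
T̂_A − T̂_B = 1.19200

1.192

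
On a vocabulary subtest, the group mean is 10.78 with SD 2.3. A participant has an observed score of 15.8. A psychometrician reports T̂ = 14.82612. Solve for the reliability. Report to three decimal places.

0.806

T̂ = ρX + (1 − ρ)μ  ⇒  T̂ − μ = ρ(X − μ)
ρ = (T̂ − μ)/(X − μ) = (14.82612 − 10.78) / (15.8 − 10.78) = 4.04612 / 5.02 = 0.80600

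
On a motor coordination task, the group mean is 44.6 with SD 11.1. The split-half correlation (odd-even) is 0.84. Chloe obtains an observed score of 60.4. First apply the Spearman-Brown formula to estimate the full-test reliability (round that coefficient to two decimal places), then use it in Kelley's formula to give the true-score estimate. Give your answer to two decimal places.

58.98

Spearman-Brown: ρ = 2r/(1 + r) = 2(0.84)/(1 + 0.84) = 1.680/1.84 = 0.9130 → 0.91
T̂ = ρX + (1 − ρ)μ
  = 0.91 × 60.4 + 0.09 × 44.6
  = 54.964 + 4.014
  = 58.978
  ≈ 58.98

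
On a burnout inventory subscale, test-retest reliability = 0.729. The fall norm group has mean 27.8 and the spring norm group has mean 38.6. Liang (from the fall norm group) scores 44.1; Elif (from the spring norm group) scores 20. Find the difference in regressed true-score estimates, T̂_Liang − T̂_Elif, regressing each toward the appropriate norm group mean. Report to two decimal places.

T̂_Liang = 0.729(44.1) + 0.271(27.8) = 39.6827
T̂_Elif = 0.729(20) + 0.271(38.6) = 25.0406
Difference = 39.6827 − 25.0406 = 14.6421

14.64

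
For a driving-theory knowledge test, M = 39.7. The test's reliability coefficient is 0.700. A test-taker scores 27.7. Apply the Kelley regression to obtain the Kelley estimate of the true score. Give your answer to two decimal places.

31.30

T̂ = 0.700(27.7) + 0.300(39.7) = 19.3900 + 11.9100 = 31.300 → 31.30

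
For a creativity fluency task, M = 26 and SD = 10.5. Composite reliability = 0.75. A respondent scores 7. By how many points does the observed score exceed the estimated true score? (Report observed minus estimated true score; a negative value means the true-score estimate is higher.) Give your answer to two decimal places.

-4.75

Weight the observed score by reliability and the mean by (1 − reliability): T̂ = 0.75·7 + 0.25·26 = 5.25 + 6.50 = 11.7500.
X − T̂ = 7 − 11.750 = -4.750 → -4.75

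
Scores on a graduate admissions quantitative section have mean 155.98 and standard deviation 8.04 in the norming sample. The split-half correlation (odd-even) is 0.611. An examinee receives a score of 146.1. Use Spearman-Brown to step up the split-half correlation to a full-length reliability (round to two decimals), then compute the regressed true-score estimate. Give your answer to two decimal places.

148.47

Spearman-Brown: ρ = 2r/(1 + r) = 2(0.611)/(1 + 0.611) = 1.2220/1.611 = 0.7585 → 0.76
T̂ = ρX + (1 − ρ)μ
  = 0.76 × 146.1 + 0.24 × 155.98
  = 111.036 + 37.4352
  = 148.471
  ≈ 148.47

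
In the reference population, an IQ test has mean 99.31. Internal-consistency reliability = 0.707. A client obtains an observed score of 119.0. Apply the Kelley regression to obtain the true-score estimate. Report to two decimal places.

T̂ = ρX + (1 − ρ)μ
  = 0.707 × 119.0 + 0.293 × 99.31
  = 84.1330 + 29.09783
  = 113.231
  ≈ 113.23

113.23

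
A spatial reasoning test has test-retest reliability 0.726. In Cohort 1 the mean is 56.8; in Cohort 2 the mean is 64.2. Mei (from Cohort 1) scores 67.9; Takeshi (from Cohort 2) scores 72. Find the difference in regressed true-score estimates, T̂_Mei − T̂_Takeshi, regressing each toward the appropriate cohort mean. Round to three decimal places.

T̂_Mei = 0.726(67.9) + 0.274(56.8) = 64.85860
T̂_Takeshi = 0.726(72) + 0.274(64.2) = 69.86280
Difference = 64.85860 − 69.86280 = -5.00420

-5.004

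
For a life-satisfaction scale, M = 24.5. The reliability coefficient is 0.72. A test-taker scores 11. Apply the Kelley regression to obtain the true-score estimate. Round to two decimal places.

14.78

Kelley's formula gives T̂ = 0.72·11 + 0.28·24.5 = 7.92 + 6.860 = 14.780.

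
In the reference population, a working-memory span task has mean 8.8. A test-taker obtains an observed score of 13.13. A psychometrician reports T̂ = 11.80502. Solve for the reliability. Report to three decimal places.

0.694

T̂ = ρX + (1 − ρ)μ  ⇒  T̂ − μ = ρ(X − μ)
ρ = (T̂ − μ)/(X − μ) = (11.80502 − 8.8) / (13.13 − 8.8) = 3.00502 / 4.33 = 0.69400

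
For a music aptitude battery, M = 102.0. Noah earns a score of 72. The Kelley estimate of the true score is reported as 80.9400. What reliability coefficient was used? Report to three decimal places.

0.702

T̂ = ρX + (1 − ρ)μ  ⇒  T̂ − μ = ρ(X − μ)
ρ = (T̂ − μ)/(X − μ) = (80.9400 − 102.0) / (72 − 102.0) = -21.0600 / -30.0 = 0.70200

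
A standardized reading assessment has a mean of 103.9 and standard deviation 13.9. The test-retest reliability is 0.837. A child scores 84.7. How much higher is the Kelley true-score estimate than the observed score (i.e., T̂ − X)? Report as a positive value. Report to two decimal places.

T̂ = 0.837(84.7) + 0.163(103.9) = 70.8939 + 16.9357 = 87.8296 → 87.830
T̂ − X = 87.830 − 84.7 = 3.130 → 3.13

3.13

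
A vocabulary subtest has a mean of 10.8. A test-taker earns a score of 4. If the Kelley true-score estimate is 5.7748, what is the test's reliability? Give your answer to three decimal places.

0.739

T̂ = ρX + (1 − ρ)μ  ⇒  T̂ − μ = ρ(X − μ)
ρ = (T̂ − μ)/(X − μ) = (5.7748 − 10.8) / (4 − 10.8) = -5.0252 / -6.8 = 0.73900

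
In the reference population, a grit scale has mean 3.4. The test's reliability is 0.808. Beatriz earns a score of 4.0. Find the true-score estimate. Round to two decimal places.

3.88

T̂ = ρX + (1 − ρ)μ
  = 0.808 × 4.0 + 0.192 × 3.4
  = 3.2320 + 0.6528
  = 3.885
  ≈ 3.88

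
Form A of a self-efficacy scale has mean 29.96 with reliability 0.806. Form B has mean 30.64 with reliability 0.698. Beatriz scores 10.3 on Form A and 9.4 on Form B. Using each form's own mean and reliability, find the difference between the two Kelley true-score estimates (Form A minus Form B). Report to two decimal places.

-1.70

T̂_A = 0.806(10.3) + 0.194(29.96) = 14.1140
T̂_B = 0.698(9.4) + 0.302(30.64) = 15.8145
T̂_A − T̂_B = -1.7004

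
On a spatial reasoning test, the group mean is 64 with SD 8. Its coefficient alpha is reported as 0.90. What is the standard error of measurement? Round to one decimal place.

SEM = SD · √(1 − ρ) = 8 × √0.10 = 8 × 0.3162 = 2.530

2.5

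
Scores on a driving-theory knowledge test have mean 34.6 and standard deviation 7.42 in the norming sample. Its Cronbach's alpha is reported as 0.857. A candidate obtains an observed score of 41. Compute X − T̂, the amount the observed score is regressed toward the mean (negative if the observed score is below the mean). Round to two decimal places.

T̂ = 0.857(41) + 0.143(34.6) = 35.137 + 4.9478 = 40.0848 → 40.085
X − T̂ = 41 − 40.085 = 0.915 → 0.92

0.92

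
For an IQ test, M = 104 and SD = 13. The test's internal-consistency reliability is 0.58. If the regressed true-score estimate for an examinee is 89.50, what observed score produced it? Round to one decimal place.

79.0

T̂ = ρX + (1 − ρ)μ  ⇒  X = (T̂ − (1 − ρ)μ) / ρ
X = (89.50 − 0.42 × 104) / 0.58 = (89.50 − 43.68) / 0.58 = 45.82 / 0.58 = 79.000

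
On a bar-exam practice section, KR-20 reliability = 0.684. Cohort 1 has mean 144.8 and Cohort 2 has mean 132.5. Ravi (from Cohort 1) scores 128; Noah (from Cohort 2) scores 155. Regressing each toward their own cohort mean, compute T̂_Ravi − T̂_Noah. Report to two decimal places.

T̂_Ravi = 0.684(128) + 0.316(144.8) = 133.3088
T̂_Noah = 0.684(155) + 0.316(132.5) = 147.8900
Difference = 133.3088 − 147.8900 = -14.5812

-14.58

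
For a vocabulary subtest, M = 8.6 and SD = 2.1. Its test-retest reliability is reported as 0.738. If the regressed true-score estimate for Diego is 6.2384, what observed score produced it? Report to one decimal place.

T̂ = ρX + (1 − ρ)μ  ⇒  X = (T̂ − (1 − ρ)μ) / ρ
X = (6.2384 − 0.262 × 8.6) / 0.738 = (6.2384 − 2.2532) / 0.738 = 3.9852 / 0.738 = 5.400

5.4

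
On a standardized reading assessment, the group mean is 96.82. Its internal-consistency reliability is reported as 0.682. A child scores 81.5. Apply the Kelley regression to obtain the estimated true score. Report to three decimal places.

Regress the observed score toward the mean by the unreliability: T̂ = 0.682·81.5 + 0.318·96.82 = 55.5830 + 30.78876 = 86.3718.

86.372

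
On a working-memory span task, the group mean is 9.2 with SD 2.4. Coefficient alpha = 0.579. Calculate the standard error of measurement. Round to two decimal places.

SEM = SD · √(1 − ρ) = 2.4 × √0.421 = 2.4 × 0.6488 = 1.557

1.56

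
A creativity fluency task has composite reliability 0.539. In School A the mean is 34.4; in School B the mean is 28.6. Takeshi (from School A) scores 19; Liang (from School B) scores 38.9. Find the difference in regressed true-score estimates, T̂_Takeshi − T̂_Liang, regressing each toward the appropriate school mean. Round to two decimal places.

-8.05

T̂_Takeshi = 0.539(19) + 0.461(34.4) = 26.0994
T̂_Liang = 0.539(38.9) + 0.461(28.6) = 34.1517
Difference = 26.0994 − 34.1517 = -8.0523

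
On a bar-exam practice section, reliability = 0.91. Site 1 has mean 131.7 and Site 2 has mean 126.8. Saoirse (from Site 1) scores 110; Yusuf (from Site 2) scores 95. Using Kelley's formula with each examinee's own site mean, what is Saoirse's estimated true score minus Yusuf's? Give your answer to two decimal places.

T̂_Saoirse = 0.91(110) + 0.09(131.7) = 111.9530
T̂_Yusuf = 0.91(95) + 0.09(126.8) = 97.8620
Difference = 111.9530 − 97.8620 = 14.0910

14.09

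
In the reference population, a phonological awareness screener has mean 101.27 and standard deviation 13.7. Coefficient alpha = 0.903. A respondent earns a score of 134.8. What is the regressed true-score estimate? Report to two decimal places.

131.55

Kelley's formula gives T̂ = 0.903·134.8 + 0.097·101.27 = 121.7244 + 9.82319 = 131.548.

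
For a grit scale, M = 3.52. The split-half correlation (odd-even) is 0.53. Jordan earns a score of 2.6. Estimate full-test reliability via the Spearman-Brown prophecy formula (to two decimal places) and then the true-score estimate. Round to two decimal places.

Spearman-Brown: ρ = 2r/(1 + r) = 2(0.53)/(1 + 0.53) = 1.060/1.53 = 0.6928 → 0.69
T̂ = 0.69(2.6) + 0.31(3.52) = 1.794 + 1.0912 = 2.885 → 2.89

2.89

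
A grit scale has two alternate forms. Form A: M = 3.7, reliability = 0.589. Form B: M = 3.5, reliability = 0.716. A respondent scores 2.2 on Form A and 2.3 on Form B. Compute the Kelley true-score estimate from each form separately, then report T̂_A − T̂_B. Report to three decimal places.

T̂_A = 0.589(2.2) + 0.411(3.7) = 2.81650
T̂_B = 0.716(2.3) + 0.284(3.5) = 2.64080
T̂_A − T̂_B = 0.17570

0.176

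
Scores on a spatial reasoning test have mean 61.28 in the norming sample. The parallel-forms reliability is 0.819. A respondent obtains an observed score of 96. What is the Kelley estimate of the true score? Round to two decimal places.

89.72

T̂ = 0.819(96) + 0.181(61.28) = 78.624 + 11.09168 = 89.716 → 89.72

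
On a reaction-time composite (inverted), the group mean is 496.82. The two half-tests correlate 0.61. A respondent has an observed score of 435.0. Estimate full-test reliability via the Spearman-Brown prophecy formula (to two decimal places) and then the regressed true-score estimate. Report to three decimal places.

449.837

Spearman-Brown: ρ = 2r/(1 + r) = 2(0.61)/(1 + 0.61) = 1.220/1.61 = 0.7578 → 0.76
T̂ = ρX + (1 − ρ)μ
  = 0.76 × 435.0 + 0.24 × 496.82
  = 330.600 + 119.2368
  = 449.8368
  ≈ 449.837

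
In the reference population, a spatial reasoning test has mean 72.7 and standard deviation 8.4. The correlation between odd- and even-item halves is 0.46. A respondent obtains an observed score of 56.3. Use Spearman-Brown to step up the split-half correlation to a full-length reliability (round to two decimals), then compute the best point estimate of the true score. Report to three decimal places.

Spearman-Brown: ρ = 2r/(1 + r) = 2(0.46)/(1 + 0.46) = 0.920/1.46 = 0.6301 → 0.63
T̂ = 0.63(56.3) + 0.37(72.7) = 35.469 + 26.899 = 62.3680 → 62.368

62.368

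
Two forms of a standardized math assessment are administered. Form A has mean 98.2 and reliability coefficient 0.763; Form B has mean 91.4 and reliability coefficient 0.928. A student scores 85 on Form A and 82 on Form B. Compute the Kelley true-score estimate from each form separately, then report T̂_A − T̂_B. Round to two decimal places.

5.45

T̂_A = 0.763(85) + 0.237(98.2) = 88.1284
T̂_B = 0.928(82) + 0.072(91.4) = 82.6768
T̂_A − T̂_B = 5.4516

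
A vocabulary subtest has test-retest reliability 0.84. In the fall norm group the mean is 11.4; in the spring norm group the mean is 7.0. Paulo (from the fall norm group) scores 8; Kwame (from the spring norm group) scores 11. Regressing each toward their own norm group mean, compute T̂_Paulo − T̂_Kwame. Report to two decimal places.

-1.82

T̂_Paulo = 0.84(8) + 0.16(11.4) = 8.5440
T̂_Kwame = 0.84(11) + 0.16(7.0) = 10.3600
Difference = 8.5440 − 10.3600 = -1.8160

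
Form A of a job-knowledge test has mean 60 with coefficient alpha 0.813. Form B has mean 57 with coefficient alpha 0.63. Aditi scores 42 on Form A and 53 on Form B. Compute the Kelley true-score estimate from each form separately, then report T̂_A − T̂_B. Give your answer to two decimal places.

T̂_A = 0.813(42) + 0.187(60) = 45.3660
T̂_B = 0.63(53) + 0.37(57) = 54.4800
T̂_A − T̂_B = -9.1140

-9.11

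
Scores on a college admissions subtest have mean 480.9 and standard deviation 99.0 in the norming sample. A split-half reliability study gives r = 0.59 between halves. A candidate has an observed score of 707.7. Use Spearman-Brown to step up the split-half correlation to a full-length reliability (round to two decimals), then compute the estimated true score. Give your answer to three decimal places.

Spearman-Brown: ρ = 2r/(1 + r) = 2(0.59)/(1 + 0.59) = 1.180/1.59 = 0.7421 → 0.74
T̂ = 0.74(707.7) + 0.26(480.9) = 523.698 + 125.034 = 648.7320 → 648.732

648.732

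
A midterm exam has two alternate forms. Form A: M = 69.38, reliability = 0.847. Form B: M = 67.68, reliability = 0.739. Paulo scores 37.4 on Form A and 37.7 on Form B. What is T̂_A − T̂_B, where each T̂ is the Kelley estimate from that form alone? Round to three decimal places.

-3.232

T̂_A = 0.847(37.4) + 0.153(69.38) = 42.29294
T̂_B = 0.739(37.7) + 0.261(67.68) = 45.52478
T̂_A − T̂_B = -3.23184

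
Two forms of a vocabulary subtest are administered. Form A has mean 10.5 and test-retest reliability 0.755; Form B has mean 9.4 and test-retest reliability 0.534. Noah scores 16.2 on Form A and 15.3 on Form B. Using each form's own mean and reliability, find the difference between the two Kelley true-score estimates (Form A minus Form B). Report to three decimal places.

2.253

T̂_A = 0.755(16.2) + 0.245(10.5) = 14.80350
T̂_B = 0.534(15.3) + 0.466(9.4) = 12.55060
T̂_A − T̂_B = 2.25290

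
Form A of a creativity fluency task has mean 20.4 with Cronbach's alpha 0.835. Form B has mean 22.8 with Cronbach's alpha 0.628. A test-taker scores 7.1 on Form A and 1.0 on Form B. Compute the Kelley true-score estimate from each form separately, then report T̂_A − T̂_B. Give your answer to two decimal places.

0.18

T̂_A = 0.835(7.1) + 0.165(20.4) = 9.2945
T̂_B = 0.628(1.0) + 0.372(22.8) = 9.1096
T̂_A − T̂_B = 0.1849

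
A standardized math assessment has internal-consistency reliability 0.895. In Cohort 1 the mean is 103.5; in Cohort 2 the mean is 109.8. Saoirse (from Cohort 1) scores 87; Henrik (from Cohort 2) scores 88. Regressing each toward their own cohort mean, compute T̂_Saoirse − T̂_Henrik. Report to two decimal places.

-1.56

T̂_Saoirse = 0.895(87) + 0.105(103.5) = 88.7325
T̂_Henrik = 0.895(88) + 0.105(109.8) = 90.2890
Difference = 88.7325 − 90.2890 = -1.5565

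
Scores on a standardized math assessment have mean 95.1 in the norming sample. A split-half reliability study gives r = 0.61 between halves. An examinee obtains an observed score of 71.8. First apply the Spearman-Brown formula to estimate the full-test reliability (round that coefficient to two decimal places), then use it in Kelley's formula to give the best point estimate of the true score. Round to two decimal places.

77.39

Spearman-Brown: ρ = 2r/(1 + r) = 2(0.61)/(1 + 0.61) = 1.220/1.61 = 0.7578 → 0.76
Weight the observed score by reliability and the mean by (1 − reliability): T̂ = 0.76·71.8 + 0.24·95.1 = 54.568 + 22.824 = 77.392.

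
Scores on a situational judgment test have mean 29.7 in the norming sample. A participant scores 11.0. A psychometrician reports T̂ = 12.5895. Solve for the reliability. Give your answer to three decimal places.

0.915

T̂ = ρX + (1 − ρ)μ  ⇒  T̂ − μ = ρ(X − μ)
ρ = (T̂ − μ)/(X − μ) = (12.5895 − 29.7) / (11.0 − 29.7) = -17.1105 / -18.7 = 0.91500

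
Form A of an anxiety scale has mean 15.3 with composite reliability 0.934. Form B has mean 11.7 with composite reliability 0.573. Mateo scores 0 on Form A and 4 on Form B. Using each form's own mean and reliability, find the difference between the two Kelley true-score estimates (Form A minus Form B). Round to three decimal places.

T̂_A = 0.934(0) + 0.066(15.3) = 1.00980
T̂_B = 0.573(4) + 0.427(11.7) = 7.28790
T̂_A − T̂_B = -6.27810

-6.278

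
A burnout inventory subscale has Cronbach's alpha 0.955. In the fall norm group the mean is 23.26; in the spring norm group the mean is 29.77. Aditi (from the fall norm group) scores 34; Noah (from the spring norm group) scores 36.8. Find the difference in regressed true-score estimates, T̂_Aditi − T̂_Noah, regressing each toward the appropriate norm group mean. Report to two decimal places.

T̂_Aditi = 0.955(34) + 0.045(23.26) = 33.5167
T̂_Noah = 0.955(36.8) + 0.045(29.77) = 36.4836
Difference = 33.5167 − 36.4836 = -2.9669

-2.97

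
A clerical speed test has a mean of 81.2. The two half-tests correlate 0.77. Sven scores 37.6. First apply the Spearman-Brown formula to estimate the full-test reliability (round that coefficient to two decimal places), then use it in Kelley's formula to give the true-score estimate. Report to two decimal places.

43.27

Spearman-Brown: ρ = 2r/(1 + r) = 2(0.77)/(1 + 0.77) = 1.540/1.77 = 0.8701 → 0.87
T̂ = ρX + (1 − ρ)μ
  = 0.87 × 37.6 + 0.13 × 81.2
  = 32.712 + 10.556
  = 43.268
  ≈ 43.27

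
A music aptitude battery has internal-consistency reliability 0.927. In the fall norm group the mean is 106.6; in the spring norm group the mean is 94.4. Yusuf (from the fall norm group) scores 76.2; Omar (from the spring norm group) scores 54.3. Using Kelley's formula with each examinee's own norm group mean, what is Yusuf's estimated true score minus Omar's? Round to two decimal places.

T̂_Yusuf = 0.927(76.2) + 0.073(106.6) = 78.4192
T̂_Omar = 0.927(54.3) + 0.073(94.4) = 57.2273
Difference = 78.4192 − 57.2273 = 21.1919

21.19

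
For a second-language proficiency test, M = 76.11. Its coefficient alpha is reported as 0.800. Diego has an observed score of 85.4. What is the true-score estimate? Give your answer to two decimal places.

83.54

T̂ = 0.800(85.4) + 0.200(76.11) = 68.3200 + 15.22200 = 83.542 → 83.54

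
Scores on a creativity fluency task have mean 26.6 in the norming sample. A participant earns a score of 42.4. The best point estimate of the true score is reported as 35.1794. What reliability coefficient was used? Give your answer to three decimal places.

0.543

T̂ = ρX + (1 − ρ)μ  ⇒  T̂ − μ = ρ(X − μ)
ρ = (T̂ − μ)/(X − μ) = (35.1794 − 26.6) / (42.4 − 26.6) = 8.5794 / 15.8 = 0.54300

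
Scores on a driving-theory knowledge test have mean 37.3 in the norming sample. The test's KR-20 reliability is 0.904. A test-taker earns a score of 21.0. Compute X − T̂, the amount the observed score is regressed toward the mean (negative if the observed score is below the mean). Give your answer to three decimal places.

-1.565

T̂ = 0.904(21.0) + 0.096(37.3) = 18.9840 + 3.5808 = 22.56480 → 22.5648
X − T̂ = 21.0 − 22.5648 = -1.5648 → -1.565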